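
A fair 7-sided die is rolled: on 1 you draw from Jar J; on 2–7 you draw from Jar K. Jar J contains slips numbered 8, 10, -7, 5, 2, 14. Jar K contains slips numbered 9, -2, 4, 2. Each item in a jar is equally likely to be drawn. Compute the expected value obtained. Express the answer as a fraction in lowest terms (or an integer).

149/42

E[X | Jar J] = (8 + 10 − 7 + 5 + 2 + 14)/6 = 16/3
E[X | Jar K] = (9 − 2 + 4 + 2)/4 = 13/4
E[X] = (1/7)·16/3 + (6/7)·13/4 = 149/42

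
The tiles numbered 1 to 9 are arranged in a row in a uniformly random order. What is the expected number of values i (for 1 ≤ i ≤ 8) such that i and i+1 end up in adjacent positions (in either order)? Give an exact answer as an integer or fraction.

For each i ∈ {1,…,8}, let Xᵢ = 1 if i and i+1 are adjacent. P(Xᵢ=1) = 2·(9−1)!/9! = 2/9.
By linearity, E[ΣXᵢ] = (8)·(2/9) = 16/9.

16/9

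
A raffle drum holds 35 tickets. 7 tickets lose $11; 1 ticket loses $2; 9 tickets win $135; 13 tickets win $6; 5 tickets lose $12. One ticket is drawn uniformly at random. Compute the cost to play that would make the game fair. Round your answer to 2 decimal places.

E[payout] = (7/35)·(-11) + (1/35)·(-2) + (9/35)·135 + (13/35)·6 + (5/35)·(-12) = 1154/35
Fair fee = E[payout] = 1154/35 ≈ $32.97

$32.97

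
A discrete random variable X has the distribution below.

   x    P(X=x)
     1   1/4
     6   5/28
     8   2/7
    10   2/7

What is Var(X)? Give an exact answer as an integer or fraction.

9211/784

E[X] = (1/4)·1 + (5/28)·6 + (2/7)·8 + (2/7)·10 = 181/28
E[X²] = (1/4)·1 + (5/28)·36 + (2/7)·64 + (2/7)·100 = 1499/28
Var(X) = 1499/28 − (181/28)² = 9211/784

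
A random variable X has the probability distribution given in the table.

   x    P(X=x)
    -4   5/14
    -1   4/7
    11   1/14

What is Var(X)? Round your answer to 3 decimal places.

E[X] = (5/14)·(-4) + (4/7)·(-1) + (1/14)·11 = -17/14
E[X²] = (5/14)·16 + (4/7)·1 + (1/14)·121 = 209/14
Var(X) = 209/14 − (-17/14)² = 2637/196 ≈ 13.454

13.454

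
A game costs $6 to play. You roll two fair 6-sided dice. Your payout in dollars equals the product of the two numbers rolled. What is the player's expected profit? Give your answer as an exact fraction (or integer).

25/4 dollars

Distribution of the product of the two numbers rolled: 1 w.p. 1/36, 2 w.p. 1/18, 3 w.p. 1/18, 4 w.p. 1/12, 5 w.p. 1/18, 6 w.p. 1/9, …
E[payout] = (1/36)·1 + (1/18)·2 + (1/18)·3 + (1/12)·4 + (1/18)·5 + (1/9)·6 + (1/18)·8 + (1/36)·9 + (1/18)·10 + (1/9)·12 + (1/18)·15 + (1/36)·16 + (1/18)·18 + (1/18)·20 + (1/18)·24 + (1/36)·25 + (1/18)·30 + (1/36)·36 = 49/4
Expected profit = 49/4 − 6 = 25/4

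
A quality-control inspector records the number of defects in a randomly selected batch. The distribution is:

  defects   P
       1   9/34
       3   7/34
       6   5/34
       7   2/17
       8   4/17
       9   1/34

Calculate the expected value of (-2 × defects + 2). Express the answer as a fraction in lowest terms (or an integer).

-127/17

E[-2x+2] = (9/34)·0 + (7/34)·(-4) + (5/34)·(-10) + (2/17)·(-12) + (4/17)·(-14) + (1/34)·(-16)
     = -127/17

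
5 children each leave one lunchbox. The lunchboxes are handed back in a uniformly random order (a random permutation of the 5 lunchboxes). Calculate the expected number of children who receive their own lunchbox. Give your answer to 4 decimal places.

Let Xᵢ = 1 if person i gets their own lunchbox. For each i, P(Xᵢ=1) = 1/5.
By linearity of expectation, E[X₁+…+X_5] = 5·(1/5) = 1.
≈ 1.0000

1.0000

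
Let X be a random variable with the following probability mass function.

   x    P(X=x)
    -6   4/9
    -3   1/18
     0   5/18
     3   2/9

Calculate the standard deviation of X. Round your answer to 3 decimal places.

3.716

E[X] = -13/6, E[X²] = 37/2
Var(X) = E[X²] − (E[X])² = 37/2 − 169/36 = 497/36
SD(X) = √(497/36) ≈ 3.716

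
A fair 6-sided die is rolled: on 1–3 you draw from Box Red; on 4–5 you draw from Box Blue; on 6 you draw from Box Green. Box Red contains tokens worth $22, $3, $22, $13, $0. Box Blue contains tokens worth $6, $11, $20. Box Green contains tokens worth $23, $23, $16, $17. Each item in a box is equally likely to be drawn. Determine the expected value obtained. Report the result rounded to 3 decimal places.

$13.403

E[X | Box Red] = (22 + 3 + 22 + 13 + 0)/5 = 12
E[X | Box Blue] = (6 + 11 + 20)/3 = 37/3
E[X | Box Green] = (23 + 23 + 16 + 17)/4 = 79/4
E[X] = (1/2)·12 + (1/3)·37/3 + (1/6)·79/4 = 965/72 ≈ 13.403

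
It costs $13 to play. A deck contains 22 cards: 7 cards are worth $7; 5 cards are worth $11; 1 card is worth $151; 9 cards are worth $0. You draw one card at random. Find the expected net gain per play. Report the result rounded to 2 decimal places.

E[payout] = (7/22)·7 + (5/22)·11 + (1/22)·151 + (9/22)·0 = 255/22
Expected profit = 255/22 − 13 = -31/22 ≈ -$1.41

-$1.41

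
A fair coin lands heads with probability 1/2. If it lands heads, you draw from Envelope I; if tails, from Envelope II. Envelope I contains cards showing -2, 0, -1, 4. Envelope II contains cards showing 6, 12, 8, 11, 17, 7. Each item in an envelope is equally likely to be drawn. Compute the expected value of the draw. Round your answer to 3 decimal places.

E[X | Envelope I] = (-2 + 0 − 1 + 4)/4 = 1/4
E[X | Envelope II] = (6 + 12 + 8 + 11 + 17 + 7)/6 = 61/6
E[X] = (1/2)·1/4 + (1/2)·61/6 = 125/24 ≈ 5.208

5.208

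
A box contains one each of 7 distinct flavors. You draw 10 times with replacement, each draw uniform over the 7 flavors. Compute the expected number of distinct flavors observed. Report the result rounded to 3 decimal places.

5.502

Let Xⱼ=1 if type j appears at least once. P(Xⱼ=1) = 1 − ((7−1)/7)^10 = 222009073/282475249.
E[#distinct] = 7·222009073/282475249 = 222009073/40353607.
≈ 5.502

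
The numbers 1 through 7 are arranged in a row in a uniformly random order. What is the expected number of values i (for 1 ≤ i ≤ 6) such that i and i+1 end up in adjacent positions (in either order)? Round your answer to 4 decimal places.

1.7143

For each i ∈ {1,…,6}, let Xᵢ = 1 if i and i+1 are adjacent. P(Xᵢ=1) = 2·(7−1)!/7! = 2/7.
By linearity, E[ΣXᵢ] = (6)·(2/7) = 12/7.
≈ 1.7143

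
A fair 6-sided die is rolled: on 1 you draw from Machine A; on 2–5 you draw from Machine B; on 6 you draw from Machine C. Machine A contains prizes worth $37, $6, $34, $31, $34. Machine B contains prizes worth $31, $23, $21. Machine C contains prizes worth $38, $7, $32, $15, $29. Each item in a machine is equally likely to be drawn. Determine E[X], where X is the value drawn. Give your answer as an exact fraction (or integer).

E[X | Machine A] = (37 + 6 + 34 + 31 + 34)/5 = 142/5
E[X | Machine B] = (31 + 23 + 21)/3 = 25
E[X | Machine C] = (38 + 7 + 32 + 15 + 29)/5 = 121/5
E[X] = (1/6)·142/5 + (2/3)·25 + (1/6)·121/5 = 763/30

763/30 dollars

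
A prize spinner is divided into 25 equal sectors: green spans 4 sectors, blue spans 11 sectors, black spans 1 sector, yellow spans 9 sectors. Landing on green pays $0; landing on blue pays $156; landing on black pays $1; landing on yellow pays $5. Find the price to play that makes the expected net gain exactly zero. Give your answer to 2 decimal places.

E[payout] = (4/25)·0 + (11/25)·156 + (1/25)·1 + (9/25)·5 = 1762/25
Fair fee = E[payout] = 1762/25 ≈ $70.48

$70.48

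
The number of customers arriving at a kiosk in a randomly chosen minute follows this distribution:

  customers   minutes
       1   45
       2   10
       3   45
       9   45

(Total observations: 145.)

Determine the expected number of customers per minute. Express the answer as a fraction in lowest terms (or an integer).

Total = 145, so P(customers=1) = 45/145, etc.
E[X] = (9/29)·1 + (2/29)·2 + (9/29)·3 + (9/29)·9
     = 121/29

121/29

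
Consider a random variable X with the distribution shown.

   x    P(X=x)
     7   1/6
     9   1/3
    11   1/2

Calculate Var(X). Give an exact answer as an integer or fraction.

20/9

E[X] = (1/6)·7 + (1/3)·9 + (1/2)·11 = 29/3
E[X²] = (1/6)·49 + (1/3)·81 + (1/2)·121 = 287/3
Var(X) = 287/3 − (29/3)² = 20/9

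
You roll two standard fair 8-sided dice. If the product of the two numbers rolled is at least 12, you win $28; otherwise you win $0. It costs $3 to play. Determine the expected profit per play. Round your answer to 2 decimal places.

$14.94

E[payout] = (23/64)·0 + (41/64)·28 = 287/16
Expected profit = 287/16 − 3 = 239/16 ≈ $14.94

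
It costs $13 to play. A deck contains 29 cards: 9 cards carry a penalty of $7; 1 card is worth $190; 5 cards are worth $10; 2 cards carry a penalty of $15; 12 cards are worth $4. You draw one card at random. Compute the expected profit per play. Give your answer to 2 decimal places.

E[payout] = (9/29)·(-7) + (1/29)·190 + (5/29)·10 + (2/29)·(-15) + (12/29)·4 = 195/29
Expected profit = 195/29 − 13 = -182/29 ≈ -$6.28

-$6.28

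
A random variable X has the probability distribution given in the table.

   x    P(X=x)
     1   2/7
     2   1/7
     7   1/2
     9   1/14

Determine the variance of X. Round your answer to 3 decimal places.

8.918

E[X] = (2/7)·1 + (1/7)·2 + (1/2)·7 + (1/14)·9 = 33/7
E[X²] = (2/7)·1 + (1/7)·4 + (1/2)·49 + (1/14)·81 = 218/7
Var(X) = 218/7 − (33/7)² = 437/49 ≈ 8.918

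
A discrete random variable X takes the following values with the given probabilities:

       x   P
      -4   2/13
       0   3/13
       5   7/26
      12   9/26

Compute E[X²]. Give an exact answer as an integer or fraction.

1535/26

E[X²] = (2/13)·16 + (3/13)·0 + (7/26)·25 + (9/26)·144
     = 1535/26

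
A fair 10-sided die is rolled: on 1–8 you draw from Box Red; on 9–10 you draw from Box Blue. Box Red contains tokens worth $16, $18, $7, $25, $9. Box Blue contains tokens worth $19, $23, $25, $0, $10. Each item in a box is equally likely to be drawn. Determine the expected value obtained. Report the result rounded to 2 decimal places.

E[X | Box Red] = (16 + 18 + 7 + 25 + 9)/5 = 15
E[X | Box Blue] = (19 + 23 + 25 + 0 + 10)/5 = 77/5
E[X] = (4/5)·15 + (1/5)·77/5 = 377/25 ≈ 15.08

$15.08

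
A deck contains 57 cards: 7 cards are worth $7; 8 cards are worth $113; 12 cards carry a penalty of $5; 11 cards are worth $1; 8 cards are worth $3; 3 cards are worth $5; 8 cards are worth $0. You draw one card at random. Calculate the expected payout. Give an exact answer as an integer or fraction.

E[payout] = (7/57)·7 + (8/57)·113 + (12/57)·(-5) + (11/57)·1 + (8/57)·3 + (3/57)·5 + (8/57)·0 = 943/57

943/57 dollars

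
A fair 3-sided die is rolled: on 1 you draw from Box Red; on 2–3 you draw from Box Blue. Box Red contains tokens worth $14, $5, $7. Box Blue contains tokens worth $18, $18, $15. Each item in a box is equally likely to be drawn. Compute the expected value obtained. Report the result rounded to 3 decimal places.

$14.222

E[X | Box Red] = (14 + 5 + 7)/3 = 26/3
E[X | Box Blue] = (18 + 18 + 15)/3 = 17
E[X] = (1/3)·26/3 + (2/3)·17 = 128/9 ≈ 14.222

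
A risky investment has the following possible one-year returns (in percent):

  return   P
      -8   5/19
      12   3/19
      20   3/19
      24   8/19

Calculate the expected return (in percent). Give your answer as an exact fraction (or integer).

248/19

E[X] = (5/19)·(-8) + (3/19)·12 + (3/19)·20 + (8/19)·24
     = 248/19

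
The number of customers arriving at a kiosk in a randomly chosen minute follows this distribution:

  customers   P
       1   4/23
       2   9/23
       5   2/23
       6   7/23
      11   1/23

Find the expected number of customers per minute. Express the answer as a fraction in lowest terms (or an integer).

85/23

E[X] = (4/23)·1 + (9/23)·2 + (2/23)·5 + (7/23)·6 + (1/23)·11
     = 85/23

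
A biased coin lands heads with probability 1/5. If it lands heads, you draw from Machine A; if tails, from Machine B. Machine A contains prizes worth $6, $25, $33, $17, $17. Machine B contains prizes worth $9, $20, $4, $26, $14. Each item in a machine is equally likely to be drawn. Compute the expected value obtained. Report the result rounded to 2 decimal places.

E[X | Machine A] = (6 + 25 + 33 + 17 + 17)/5 = 98/5
E[X | Machine B] = (9 + 20 + 4 + 26 + 14)/5 = 73/5
E[X] = (1/5)·98/5 + (4/5)·73/5 = 78/5 ≈ 15.60

$15.60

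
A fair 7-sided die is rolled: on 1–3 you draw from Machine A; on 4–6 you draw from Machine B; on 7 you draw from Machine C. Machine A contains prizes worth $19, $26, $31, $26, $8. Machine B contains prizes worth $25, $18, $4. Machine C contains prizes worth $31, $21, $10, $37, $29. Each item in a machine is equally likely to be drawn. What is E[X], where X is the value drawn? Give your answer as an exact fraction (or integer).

99/5 dollars

E[X | Machine A] = (19 + 26 + 31 + 26 + 8)/5 = 22
E[X | Machine B] = (25 + 18 + 4)/3 = 47/3
E[X | Machine C] = (31 + 21 + 10 + 37 + 29)/5 = 128/5
E[X] = (3/7)·22 + (3/7)·47/3 + (1/7)·128/5 = 99/5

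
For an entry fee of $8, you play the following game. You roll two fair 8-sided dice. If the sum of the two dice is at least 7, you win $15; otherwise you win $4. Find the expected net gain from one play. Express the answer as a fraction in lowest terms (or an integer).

283/64 dollars

E[payout] = (15/64)·4 + (49/64)·15 = 795/64
Expected profit = 795/64 − 8 = 283/64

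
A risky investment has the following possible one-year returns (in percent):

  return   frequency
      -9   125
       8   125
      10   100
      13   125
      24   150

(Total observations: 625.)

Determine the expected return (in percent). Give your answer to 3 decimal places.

Total = 625, so P(return=-9) = 125/625, etc.
E[X] = (1/5)·(-9) + (1/5)·8 + (4/25)·10 + (1/5)·13 + (6/25)·24
     = 244/25 ≈ 9.760

9.760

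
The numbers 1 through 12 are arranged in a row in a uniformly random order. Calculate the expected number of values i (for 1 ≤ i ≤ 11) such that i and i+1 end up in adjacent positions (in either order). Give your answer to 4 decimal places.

1.8333

For each i ∈ {1,…,11}, let Xᵢ = 1 if i and i+1 are adjacent. P(Xᵢ=1) = 2·(12−1)!/12! = 2/12.
By linearity, E[ΣXᵢ] = (11)·(2/12) = 11/6.
≈ 1.8333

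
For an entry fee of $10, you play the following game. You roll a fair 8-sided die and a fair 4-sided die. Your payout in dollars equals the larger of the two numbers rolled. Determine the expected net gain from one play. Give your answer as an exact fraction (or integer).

Distribution of the larger of the two numbers rolled: 1 w.p. 1/32, 2 w.p. 3/32, 3 w.p. 5/32, 4 w.p. 7/32, 5 w.p. 1/8, 6 w.p. 1/8, …
E[payout] = (1/32)·1 + (3/32)·2 + (5/32)·3 + (7/32)·4 + (1/8)·5 + (1/8)·6 + (1/8)·7 + (1/8)·8 = 77/16
Expected profit = 77/16 − 10 = -83/16

-83/16 dollars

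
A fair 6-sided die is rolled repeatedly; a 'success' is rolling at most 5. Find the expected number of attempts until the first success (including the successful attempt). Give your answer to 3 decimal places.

For a geometric distribution, E[trials] = 1/p = 1/(5/6) = 6/5.
≈ 1.200

1.200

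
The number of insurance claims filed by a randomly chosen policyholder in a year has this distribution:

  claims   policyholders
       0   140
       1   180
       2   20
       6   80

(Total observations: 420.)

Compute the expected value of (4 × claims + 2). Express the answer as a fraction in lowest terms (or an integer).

26/3

Total = 420, so P(claims=0) = 140/420, etc.
E[4x+2] = (1/3)·2 + (3/7)·6 + (1/21)·10 + (4/21)·26
     = 26/3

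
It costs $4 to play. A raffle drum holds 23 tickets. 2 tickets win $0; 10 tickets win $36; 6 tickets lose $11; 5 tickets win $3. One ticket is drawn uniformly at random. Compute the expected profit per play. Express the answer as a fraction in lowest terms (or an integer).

217/23 dollars

E[payout] = (2/23)·0 + (10/23)·36 + (6/23)·(-11) + (5/23)·3 = 309/23
Expected profit = 309/23 − 4 = 217/23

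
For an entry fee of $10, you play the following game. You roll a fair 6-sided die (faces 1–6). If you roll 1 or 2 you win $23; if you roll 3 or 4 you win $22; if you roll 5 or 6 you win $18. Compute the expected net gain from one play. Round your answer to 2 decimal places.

$11.00

E[payout] = (1/3)·18 + (1/3)·22 + (1/3)·23 = 21
Expected profit = 21 − 10 = 11 ≈ $11.00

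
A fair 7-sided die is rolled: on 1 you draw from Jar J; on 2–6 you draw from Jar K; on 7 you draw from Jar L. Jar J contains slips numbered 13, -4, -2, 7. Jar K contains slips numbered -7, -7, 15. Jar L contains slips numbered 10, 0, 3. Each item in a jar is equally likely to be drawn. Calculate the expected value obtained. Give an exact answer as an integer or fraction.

19/14

E[X | Jar J] = (13 − 4 − 2 + 7)/4 = 7/2
E[X | Jar K] = (-7 − 7 + 15)/3 = 1/3
E[X | Jar L] = (10 + 0 + 3)/3 = 13/3
E[X] = (1/7)·7/2 + (5/7)·1/3 + (1/7)·13/3 = 19/14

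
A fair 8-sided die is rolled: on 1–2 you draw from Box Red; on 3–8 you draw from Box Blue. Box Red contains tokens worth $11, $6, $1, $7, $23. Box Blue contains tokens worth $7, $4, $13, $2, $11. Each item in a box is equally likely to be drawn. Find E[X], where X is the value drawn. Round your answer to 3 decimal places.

E[X | Box Red] = (11 + 6 + 1 + 7 + 23)/5 = 48/5
E[X | Box Blue] = (7 + 4 + 13 + 2 + 11)/5 = 37/5
E[X] = (1/4)·48/5 + (3/4)·37/5 = 159/20 ≈ 7.950

$7.950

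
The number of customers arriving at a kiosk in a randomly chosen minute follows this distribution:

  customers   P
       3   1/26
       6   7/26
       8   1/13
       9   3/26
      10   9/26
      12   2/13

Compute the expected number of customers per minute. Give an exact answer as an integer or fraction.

113/13

E[X] = (1/26)·3 + (7/26)·6 + (1/13)·8 + (3/26)·9 + (9/26)·10 + (2/13)·12
     = 113/13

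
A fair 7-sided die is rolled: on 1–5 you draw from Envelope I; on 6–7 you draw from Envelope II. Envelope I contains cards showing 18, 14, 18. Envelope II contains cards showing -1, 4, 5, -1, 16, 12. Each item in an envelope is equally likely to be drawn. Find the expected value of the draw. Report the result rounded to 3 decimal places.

13.571

E[X | Envelope I] = (18 + 14 + 18)/3 = 50/3
E[X | Envelope II] = (-1 + 4 + 5 − 1 + 16 + 12)/6 = 35/6
E[X] = (5/7)·50/3 + (2/7)·35/6 = 95/7 ≈ 13.571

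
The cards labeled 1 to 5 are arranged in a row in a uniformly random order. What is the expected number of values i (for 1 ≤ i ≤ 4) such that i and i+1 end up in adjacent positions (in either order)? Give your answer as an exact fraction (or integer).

For each i ∈ {1,…,4}, let Xᵢ = 1 if i and i+1 are adjacent. P(Xᵢ=1) = 2·(5−1)!/5! = 2/5.
By linearity, E[ΣXᵢ] = (4)·(2/5) = 8/5.

8/5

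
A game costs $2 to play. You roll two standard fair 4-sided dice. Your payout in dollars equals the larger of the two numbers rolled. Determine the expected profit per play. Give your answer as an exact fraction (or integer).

Distribution of the larger of the two numbers rolled: 1 w.p. 1/16, 2 w.p. 3/16, 3 w.p. 5/16, 4 w.p. 7/16
E[payout] = (1/16)·1 + (3/16)·2 + (5/16)·3 + (7/16)·4 = 25/8
Expected profit = 25/8 − 2 = 9/8

9/8 dollars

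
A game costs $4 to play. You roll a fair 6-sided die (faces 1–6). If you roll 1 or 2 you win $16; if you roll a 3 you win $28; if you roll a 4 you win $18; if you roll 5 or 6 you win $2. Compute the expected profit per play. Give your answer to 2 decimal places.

$9.67

E[payout] = (1/3)·2 + (1/3)·16 + (1/6)·18 + (1/6)·28 = 41/3
Expected profit = 41/3 − 4 = 29/3 ≈ $9.67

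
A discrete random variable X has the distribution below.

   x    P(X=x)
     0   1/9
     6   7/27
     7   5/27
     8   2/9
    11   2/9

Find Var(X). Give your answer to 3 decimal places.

9.476

E[X] = (1/9)·0 + (7/27)·6 + (5/27)·7 + (2/9)·8 + (2/9)·11 = 191/27
E[X²] = (1/9)·0 + (7/27)·36 + (5/27)·49 + (2/9)·64 + (2/9)·121 = 1607/27
Var(X) = 1607/27 − (191/27)² = 6908/729 ≈ 9.476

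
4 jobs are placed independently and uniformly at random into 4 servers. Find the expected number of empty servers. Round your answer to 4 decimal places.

1.2656

Let Xⱼ=1 if server j is empty. P(Xⱼ=1) = ((4-1)/4)^4 = 81/256.
By linearity, E[#empty] = 4·81/256 = 81/64.
≈ 1.2656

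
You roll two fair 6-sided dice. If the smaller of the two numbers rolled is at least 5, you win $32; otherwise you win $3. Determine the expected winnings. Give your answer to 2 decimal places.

$6.22

E[payout] = (8/9)·3 + (1/9)·32 = 56/9
≈ $6.22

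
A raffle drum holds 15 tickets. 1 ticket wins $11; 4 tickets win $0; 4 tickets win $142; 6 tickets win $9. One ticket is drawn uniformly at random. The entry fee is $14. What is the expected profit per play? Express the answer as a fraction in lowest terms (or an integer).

E[payout] = (1/15)·11 + (4/15)·0 + (4/15)·142 + (6/15)·9 = 211/5
Expected profit = 211/5 − 14 = 141/5

141/5 dollars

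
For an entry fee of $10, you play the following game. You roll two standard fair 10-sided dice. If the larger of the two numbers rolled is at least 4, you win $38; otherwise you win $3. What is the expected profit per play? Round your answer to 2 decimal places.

$24.85

E[payout] = (9/100)·3 + (91/100)·38 = 697/20
Expected profit = 697/20 − 10 = 497/20 ≈ $24.85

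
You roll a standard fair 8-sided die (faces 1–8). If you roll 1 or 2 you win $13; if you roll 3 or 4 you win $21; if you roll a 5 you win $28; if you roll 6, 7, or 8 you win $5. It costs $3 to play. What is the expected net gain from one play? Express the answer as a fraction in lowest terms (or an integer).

E[payout] = (3/8)·5 + (1/4)·13 + (1/4)·21 + (1/8)·28 = 111/8
Expected profit = 111/8 − 3 = 87/8

87/8 dollars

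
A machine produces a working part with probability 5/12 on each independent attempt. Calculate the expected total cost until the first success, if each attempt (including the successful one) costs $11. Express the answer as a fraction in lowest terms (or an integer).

E[#attempts] = 1/p = 12/5; E[cost] = 11·12/5 = 132/5.

132/5 dollars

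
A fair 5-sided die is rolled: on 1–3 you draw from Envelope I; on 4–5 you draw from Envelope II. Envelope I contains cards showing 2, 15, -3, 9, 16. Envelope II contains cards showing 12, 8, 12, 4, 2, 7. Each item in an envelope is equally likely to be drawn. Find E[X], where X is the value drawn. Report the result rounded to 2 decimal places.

7.68

E[X | Envelope I] = (2 + 15 − 3 + 9 + 16)/5 = 39/5
E[X | Envelope II] = (12 + 8 + 12 + 4 + 2 + 7)/6 = 15/2
E[X] = (3/5)·39/5 + (2/5)·15/2 = 192/25 ≈ 7.68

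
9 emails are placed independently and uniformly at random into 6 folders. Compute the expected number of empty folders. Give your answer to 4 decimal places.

1.1628

Let Xⱼ=1 if folder j is empty. P(Xⱼ=1) = ((6-1)/6)^9 = 1953125/10077696.
By linearity, E[#empty] = 6·1953125/10077696 = 1953125/1679616.
≈ 1.1628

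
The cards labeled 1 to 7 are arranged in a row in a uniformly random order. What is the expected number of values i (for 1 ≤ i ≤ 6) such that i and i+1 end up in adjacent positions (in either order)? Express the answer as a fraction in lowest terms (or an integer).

12/7

For each i ∈ {1,…,6}, let Xᵢ = 1 if i and i+1 are adjacent. P(Xᵢ=1) = 2·(7−1)!/7! = 2/7.
By linearity, E[ΣXᵢ] = (6)·(2/7) = 12/7.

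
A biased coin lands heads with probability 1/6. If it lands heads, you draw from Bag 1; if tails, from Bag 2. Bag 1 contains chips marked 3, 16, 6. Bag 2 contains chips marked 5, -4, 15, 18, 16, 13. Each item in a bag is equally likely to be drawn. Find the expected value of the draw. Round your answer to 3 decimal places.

10.139

E[X | Bag 1] = (3 + 16 + 6)/3 = 25/3
E[X | Bag 2] = (5 − 4 + 15 + 18 + 16 + 13)/6 = 21/2
E[X] = (1/6)·25/3 + (5/6)·21/2 = 365/36 ≈ 10.139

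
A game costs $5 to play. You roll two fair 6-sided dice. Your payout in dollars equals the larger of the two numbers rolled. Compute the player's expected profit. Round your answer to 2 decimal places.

Distribution of the larger of the two numbers rolled: 1 w.p. 1/36, 2 w.p. 1/12, 3 w.p. 5/36, 4 w.p. 7/36, 5 w.p. 1/4, 6 w.p. 11/36
E[payout] = (1/36)·1 + (1/12)·2 + (5/36)·3 + (7/36)·4 + (1/4)·5 + (11/36)·6 = 161/36
Expected profit = 161/36 − 5 = -19/36 ≈ -$0.53

-$0.53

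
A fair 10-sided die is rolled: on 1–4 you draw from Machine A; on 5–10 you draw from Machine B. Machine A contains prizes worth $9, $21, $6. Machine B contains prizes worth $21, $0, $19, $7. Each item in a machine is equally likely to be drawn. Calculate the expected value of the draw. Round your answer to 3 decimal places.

$11.850

E[X | Machine A] = (9 + 21 + 6)/3 = 12
E[X | Machine B] = (21 + 0 + 19 + 7)/4 = 47/4
E[X] = (2/5)·12 + (3/5)·47/4 = 237/20 ≈ 11.850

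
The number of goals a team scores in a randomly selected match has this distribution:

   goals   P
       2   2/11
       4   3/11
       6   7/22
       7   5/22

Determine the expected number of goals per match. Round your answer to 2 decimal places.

E[X] = (2/11)·2 + (3/11)·4 + (7/22)·6 + (5/22)·7
     = 109/22 ≈ 4.95

4.95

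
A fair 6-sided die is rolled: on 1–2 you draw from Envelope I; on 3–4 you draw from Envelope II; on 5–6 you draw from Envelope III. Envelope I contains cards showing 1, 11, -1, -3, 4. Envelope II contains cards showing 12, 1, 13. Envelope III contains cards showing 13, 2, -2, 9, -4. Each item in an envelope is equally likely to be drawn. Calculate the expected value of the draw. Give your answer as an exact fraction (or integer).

E[X | Envelope I] = (1 + 11 − 1 − 3 + 4)/5 = 12/5
E[X | Envelope II] = (12 + 1 + 13)/3 = 26/3
E[X | Envelope III] = (13 + 2 − 2 + 9 − 4)/5 = 18/5
E[X] = (1/3)·12/5 + (1/3)·26/3 + (1/3)·18/5 = 44/9

44/9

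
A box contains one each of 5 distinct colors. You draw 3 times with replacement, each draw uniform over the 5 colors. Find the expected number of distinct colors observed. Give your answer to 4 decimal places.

Let Xⱼ=1 if type j appears at least once. P(Xⱼ=1) = 1 − ((5−1)/5)^3 = 61/125.
E[#distinct] = 5·61/125 = 61/25.
≈ 2.4400

2.4400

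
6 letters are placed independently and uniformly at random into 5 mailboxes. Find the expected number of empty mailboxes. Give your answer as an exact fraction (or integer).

4096/3125

Let Xⱼ=1 if mailbox j is empty. P(Xⱼ=1) = ((5-1)/5)^6 = 4096/15625.
By linearity, E[#empty] = 5·4096/15625 = 4096/3125.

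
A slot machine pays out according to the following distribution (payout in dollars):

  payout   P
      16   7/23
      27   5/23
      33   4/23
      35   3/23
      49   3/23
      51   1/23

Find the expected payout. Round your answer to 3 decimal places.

E[X] = (7/23)·16 + (5/23)·27 + (4/23)·33 + (3/23)·35 + (3/23)·49 + (1/23)·51
     = 682/23 ≈ 29.652

$29.652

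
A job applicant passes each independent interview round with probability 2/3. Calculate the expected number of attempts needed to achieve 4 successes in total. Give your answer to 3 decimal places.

By linearity (sum of 4 independent geometric waits), E[trials] = 4/p = 4/(2/3) = 6.
≈ 6.000

6.000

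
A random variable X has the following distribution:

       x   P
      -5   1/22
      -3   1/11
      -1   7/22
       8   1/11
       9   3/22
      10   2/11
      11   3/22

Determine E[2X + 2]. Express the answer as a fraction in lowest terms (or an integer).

E[2x+2] = (1/22)·(-8) + (1/11)·(-4) + (7/22)·0 + (1/11)·18 + (3/22)·20 + (2/11)·22 + (3/22)·24
     = 120/11

120/11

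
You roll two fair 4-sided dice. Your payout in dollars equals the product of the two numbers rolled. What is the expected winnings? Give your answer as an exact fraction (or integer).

25/4 dollars

Distribution of the product of the two numbers rolled: 1 w.p. 1/16, 2 w.p. 1/8, 3 w.p. 1/8, 4 w.p. 3/16, 6 w.p. 1/8, 8 w.p. 1/8, …
E[payout] = (1/16)·1 + (1/8)·2 + (1/8)·3 + (3/16)·4 + (1/8)·6 + (1/8)·8 + (1/16)·9 + (1/8)·12 + (1/16)·16 = 25/4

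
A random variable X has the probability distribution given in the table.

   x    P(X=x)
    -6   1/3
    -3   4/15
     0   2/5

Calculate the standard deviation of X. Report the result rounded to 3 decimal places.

2.561

E[X] = -14/5, E[X²] = 72/5
Var(X) = E[X²] − (E[X])² = 72/5 − 196/25 = 164/25
SD(X) = √(164/25) ≈ 2.561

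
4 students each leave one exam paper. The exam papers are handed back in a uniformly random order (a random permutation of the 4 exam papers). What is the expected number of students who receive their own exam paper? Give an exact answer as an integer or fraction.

Let Xᵢ = 1 if person i gets their own exam paper. For each i, P(Xᵢ=1) = 1/4.
By linearity of expectation, E[X₁+…+X_4] = 4·(1/4) = 1.

1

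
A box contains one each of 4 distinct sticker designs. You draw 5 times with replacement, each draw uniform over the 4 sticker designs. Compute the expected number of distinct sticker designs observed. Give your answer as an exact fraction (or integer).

Let Xⱼ=1 if type j appears at least once. P(Xⱼ=1) = 1 − ((4−1)/4)^5 = 781/1024.
E[#distinct] = 4·781/1024 = 781/256.

781/256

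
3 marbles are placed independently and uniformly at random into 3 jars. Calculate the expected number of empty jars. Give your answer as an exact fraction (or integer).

Let Xⱼ=1 if jar j is empty. P(Xⱼ=1) = ((3-1)/3)^3 = 8/27.
By linearity, E[#empty] = 3·8/27 = 8/9.

8/9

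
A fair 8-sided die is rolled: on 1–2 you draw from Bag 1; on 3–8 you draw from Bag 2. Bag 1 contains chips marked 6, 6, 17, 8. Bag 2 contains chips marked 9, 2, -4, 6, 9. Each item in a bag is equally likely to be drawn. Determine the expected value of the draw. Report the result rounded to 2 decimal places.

E[X | Bag 1] = (6 + 6 + 17 + 8)/4 = 37/4
E[X | Bag 2] = (9 + 2 − 4 + 6 + 9)/5 = 22/5
E[X] = (1/4)·37/4 + (3/4)·22/5 = 449/80 ≈ 5.61

5.61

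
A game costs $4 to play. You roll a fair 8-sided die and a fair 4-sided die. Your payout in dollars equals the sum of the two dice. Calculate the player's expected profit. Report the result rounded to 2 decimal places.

$3.00

Distribution of the sum of the two dice: 2 w.p. 1/32, 3 w.p. 1/16, 4 w.p. 3/32, 5 w.p. 1/8, 6 w.p. 1/8, 7 w.p. 1/8, …
E[payout] = (1/32)·2 + (1/16)·3 + (3/32)·4 + (1/8)·5 + (1/8)·6 + (1/8)·7 + (1/8)·8 + (1/8)·9 + (3/32)·10 + (1/16)·11 + (1/32)·12 = 7
Expected profit = 7 − 4 = 3 ≈ $3.00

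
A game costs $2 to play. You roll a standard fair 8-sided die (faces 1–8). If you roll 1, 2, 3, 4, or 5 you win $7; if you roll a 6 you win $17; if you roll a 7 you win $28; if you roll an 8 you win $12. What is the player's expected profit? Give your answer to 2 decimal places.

$9.50

E[payout] = (5/8)·7 + (1/8)·12 + (1/8)·17 + (1/8)·28 = 23/2
Expected profit = 23/2 − 2 = 19/2 ≈ $9.50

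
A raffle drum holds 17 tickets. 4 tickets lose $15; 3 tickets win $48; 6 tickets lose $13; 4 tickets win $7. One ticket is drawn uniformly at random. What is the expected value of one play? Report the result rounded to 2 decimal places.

E[payout] = (4/17)·(-15) + (3/17)·48 + (6/17)·(-13) + (4/17)·7 = 2
≈ $2.00

$2.00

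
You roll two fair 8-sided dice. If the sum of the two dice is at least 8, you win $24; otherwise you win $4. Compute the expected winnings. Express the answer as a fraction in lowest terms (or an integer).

279/16 dollars

E[payout] = (21/64)·4 + (43/64)·24 = 279/16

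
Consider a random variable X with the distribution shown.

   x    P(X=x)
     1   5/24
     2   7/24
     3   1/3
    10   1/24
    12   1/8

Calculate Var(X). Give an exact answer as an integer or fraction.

7367/576

E[X] = (5/24)·1 + (7/24)·2 + (1/3)·3 + (1/24)·10 + (1/8)·12 = 89/24
E[X²] = (5/24)·1 + (7/24)·4 + (1/3)·9 + (1/24)·100 + (1/8)·144 = 637/24
Var(X) = 637/24 − (89/24)² = 7367/576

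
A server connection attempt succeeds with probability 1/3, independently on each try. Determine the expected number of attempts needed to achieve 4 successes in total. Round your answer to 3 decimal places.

12.000

By linearity (sum of 4 independent geometric waits), E[trials] = 4/p = 4/(1/3) = 12.
≈ 12.000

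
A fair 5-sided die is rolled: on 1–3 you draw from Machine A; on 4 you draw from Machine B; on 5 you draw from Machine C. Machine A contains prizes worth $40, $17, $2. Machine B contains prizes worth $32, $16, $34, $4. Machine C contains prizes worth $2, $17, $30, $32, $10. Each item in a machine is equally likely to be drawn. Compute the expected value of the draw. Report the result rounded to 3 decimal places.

E[X | Machine A] = (40 + 17 + 2)/3 = 59/3
E[X | Machine B] = (32 + 16 + 34 + 4)/4 = 43/2
E[X | Machine C] = (2 + 17 + 30 + 32 + 10)/5 = 91/5
E[X] = (3/5)·59/3 + (1/5)·43/2 + (1/5)·91/5 = 987/50 ≈ 19.740

$19.740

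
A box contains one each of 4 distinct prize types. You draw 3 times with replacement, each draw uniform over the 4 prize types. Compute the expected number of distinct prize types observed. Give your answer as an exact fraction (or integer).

Let Xⱼ=1 if type j appears at least once. P(Xⱼ=1) = 1 − ((4−1)/4)^3 = 37/64.
E[#distinct] = 4·37/64 = 37/16.

37/16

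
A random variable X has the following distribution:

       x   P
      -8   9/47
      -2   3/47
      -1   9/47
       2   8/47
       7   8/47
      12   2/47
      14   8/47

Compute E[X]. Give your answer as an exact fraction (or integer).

E[X] = (9/47)·(-8) + (3/47)·(-2) + (9/47)·(-1) + (8/47)·2 + (8/47)·7 + (2/47)·12 + (8/47)·14
     = 121/47

121/47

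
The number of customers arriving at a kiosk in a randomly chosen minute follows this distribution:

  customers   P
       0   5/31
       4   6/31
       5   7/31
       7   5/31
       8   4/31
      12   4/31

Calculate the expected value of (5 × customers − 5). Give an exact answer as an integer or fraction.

E[5x-5] = (5/31)·(-5) + (6/31)·15 + (7/31)·20 + (5/31)·30 + (4/31)·35 + (4/31)·55
     = 715/31

715/31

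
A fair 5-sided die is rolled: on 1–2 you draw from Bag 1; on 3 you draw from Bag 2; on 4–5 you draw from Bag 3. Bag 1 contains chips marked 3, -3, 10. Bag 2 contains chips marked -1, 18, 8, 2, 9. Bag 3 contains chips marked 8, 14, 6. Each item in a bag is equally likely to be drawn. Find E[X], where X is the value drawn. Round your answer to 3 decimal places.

6.507

E[X | Bag 1] = (3 − 3 + 10)/3 = 10/3
E[X | Bag 2] = (-1 + 18 + 8 + 2 + 9)/5 = 36/5
E[X | Bag 3] = (8 + 14 + 6)/3 = 28/3
E[X] = (2/5)·10/3 + (1/5)·36/5 + (2/5)·28/3 = 488/75 ≈ 6.507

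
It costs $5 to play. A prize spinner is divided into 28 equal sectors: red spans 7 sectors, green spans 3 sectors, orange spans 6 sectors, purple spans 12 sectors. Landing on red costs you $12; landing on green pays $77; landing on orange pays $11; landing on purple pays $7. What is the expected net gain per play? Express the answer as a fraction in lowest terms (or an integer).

E[payout] = (7/28)·(-12) + (3/28)·77 + (6/28)·11 + (12/28)·7 = 297/28
Expected profit = 297/28 − 5 = 157/28

157/28 dollars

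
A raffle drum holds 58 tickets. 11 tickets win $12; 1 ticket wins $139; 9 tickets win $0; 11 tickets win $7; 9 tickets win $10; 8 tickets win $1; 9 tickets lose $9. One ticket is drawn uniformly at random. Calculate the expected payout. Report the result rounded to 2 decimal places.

$6.29

E[payout] = (11/58)·12 + (1/58)·139 + (9/58)·0 + (11/58)·7 + (9/58)·10 + (8/58)·1 + (9/58)·(-9) = 365/58
≈ $6.29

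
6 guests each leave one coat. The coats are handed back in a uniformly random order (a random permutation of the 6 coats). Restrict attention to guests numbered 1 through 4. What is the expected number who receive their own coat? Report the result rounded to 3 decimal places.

0.667

Let Xᵢ = 1 if person i gets their own coat. For each i, P(Xᵢ=1) = 1/6.
By linearity of expectation, E[X₁+…+X_4] = 4·(1/6) = 2/3.
≈ 0.667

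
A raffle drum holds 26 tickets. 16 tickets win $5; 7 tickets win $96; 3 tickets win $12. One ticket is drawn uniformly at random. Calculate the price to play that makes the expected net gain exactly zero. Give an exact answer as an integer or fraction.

394/13 dollars

E[payout] = (16/26)·5 + (7/26)·96 + (3/26)·12 = 394/13
Fair fee = E[payout] = 394/13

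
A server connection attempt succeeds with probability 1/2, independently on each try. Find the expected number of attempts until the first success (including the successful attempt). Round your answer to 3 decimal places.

2.000

For a geometric distribution, E[trials] = 1/p = 1/(1/2) = 2.
≈ 2.000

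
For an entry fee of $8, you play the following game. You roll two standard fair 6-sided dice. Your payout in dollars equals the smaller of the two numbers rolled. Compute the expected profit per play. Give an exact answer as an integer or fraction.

Distribution of the smaller of the two numbers rolled: 1 w.p. 11/36, 2 w.p. 1/4, 3 w.p. 7/36, 4 w.p. 5/36, 5 w.p. 1/12, 6 w.p. 1/36
E[payout] = (11/36)·1 + (1/4)·2 + (7/36)·3 + (5/36)·4 + (1/12)·5 + (1/36)·6 = 91/36
Expected profit = 91/36 − 8 = -197/36

-197/36 dollars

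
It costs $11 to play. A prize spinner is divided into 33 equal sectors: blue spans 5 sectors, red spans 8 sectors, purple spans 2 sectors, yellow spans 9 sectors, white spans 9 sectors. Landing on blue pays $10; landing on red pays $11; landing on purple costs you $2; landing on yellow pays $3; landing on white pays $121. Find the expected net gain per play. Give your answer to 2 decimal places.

$26.88

E[payout] = (5/33)·10 + (8/33)·11 + (2/33)·(-2) + (9/33)·3 + (9/33)·121 = 1250/33
Expected profit = 1250/33 − 11 = 887/33 ≈ $26.88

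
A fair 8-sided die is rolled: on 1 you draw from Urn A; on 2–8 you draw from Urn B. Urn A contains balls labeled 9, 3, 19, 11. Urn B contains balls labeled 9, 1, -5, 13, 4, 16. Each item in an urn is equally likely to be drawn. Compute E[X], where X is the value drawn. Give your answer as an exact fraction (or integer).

E[X | Urn A] = (9 + 3 + 19 + 11)/4 = 21/2
E[X | Urn B] = (9 + 1 − 5 + 13 + 4 + 16)/6 = 19/3
E[X] = (1/8)·21/2 + (7/8)·19/3 = 329/48

329/48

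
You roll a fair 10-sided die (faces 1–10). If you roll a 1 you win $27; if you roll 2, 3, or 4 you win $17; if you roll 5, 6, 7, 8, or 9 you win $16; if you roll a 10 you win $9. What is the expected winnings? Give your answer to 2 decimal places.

$16.70

E[payout] = (1/10)·9 + (1/2)·16 + (3/10)·17 + (1/10)·27 = 167/10
≈ $16.70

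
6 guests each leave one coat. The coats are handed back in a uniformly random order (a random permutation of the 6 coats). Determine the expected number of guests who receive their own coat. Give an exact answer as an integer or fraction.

Let Xᵢ = 1 if person i gets their own coat. For each i, P(Xᵢ=1) = 1/6.
By linearity of expectation, E[X₁+…+X_6] = 6·(1/6) = 1.

1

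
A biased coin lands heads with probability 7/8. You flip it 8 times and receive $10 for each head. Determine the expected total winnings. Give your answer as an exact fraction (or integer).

E[#heads] = 8·7/8 = 7 (linearity over flips).
E[winnings] = 10·7 = 70.

$70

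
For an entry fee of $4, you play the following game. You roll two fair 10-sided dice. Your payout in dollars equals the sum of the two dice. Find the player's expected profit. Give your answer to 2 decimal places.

Distribution of the sum of the two dice: 2 w.p. 1/100, 3 w.p. 1/50, 4 w.p. 3/100, 5 w.p. 1/25, 6 w.p. 1/20, 7 w.p. 3/50, …
E[payout] = (1/100)·2 + (1/50)·3 + (3/100)·4 + (1/25)·5 + (1/20)·6 + (3/50)·7 + (7/100)·8 + (2/25)·9 + (9/100)·10 + (1/10)·11 + (9/100)·12 + (2/25)·13 + (7/100)·14 + (3/50)·15 + (1/20)·16 + (1/25)·17 + (3/100)·18 + (1/50)·19 + (1/100)·20 = 11
Expected profit = 11 − 4 = 7 ≈ $7.00

$7.00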